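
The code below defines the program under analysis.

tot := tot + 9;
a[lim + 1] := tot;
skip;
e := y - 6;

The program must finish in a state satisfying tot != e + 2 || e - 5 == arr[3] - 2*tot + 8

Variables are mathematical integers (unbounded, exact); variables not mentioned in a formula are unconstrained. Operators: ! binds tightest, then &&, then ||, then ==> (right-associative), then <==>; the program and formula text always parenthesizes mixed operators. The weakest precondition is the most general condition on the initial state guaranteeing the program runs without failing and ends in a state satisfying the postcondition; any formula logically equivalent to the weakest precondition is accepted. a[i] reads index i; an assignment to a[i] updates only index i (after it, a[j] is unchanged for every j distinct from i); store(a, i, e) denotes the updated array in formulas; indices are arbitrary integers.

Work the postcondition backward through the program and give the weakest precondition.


Working backward. After the program, the postcondition tot != e + 2 || e - 5 == arr[3] - 2*tot + 8 must hold; in canonical form it is tot != e + 2 || e + 2*tot == arr[3] + 13.
Before e := y - 6: tot != y - 4 || 2*tot + y == arr[3] + 19
Before skip: tot != y - 4 || 2*tot + y == arr[3] + 19
Before a[lim + 1] := tot: tot != y - 4 || 2*tot + y == arr[3] + 19
Before tot := tot + 9: tot != y - 13 || 2*tot + y == arr[3] + 1
Answer: WP = tot != y - 13 || 2*tot + y == arr[3] + 1


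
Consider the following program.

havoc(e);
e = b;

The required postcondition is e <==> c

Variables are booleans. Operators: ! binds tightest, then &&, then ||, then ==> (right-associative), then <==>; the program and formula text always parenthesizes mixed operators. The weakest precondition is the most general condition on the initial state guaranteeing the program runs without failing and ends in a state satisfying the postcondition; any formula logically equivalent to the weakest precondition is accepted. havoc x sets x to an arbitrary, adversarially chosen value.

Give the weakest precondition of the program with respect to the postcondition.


Working backward. After the program, e <==> c must hold.
Before e := b: b <==> c
Before havoc e: b <==> c
Answer: WP = b <==> c


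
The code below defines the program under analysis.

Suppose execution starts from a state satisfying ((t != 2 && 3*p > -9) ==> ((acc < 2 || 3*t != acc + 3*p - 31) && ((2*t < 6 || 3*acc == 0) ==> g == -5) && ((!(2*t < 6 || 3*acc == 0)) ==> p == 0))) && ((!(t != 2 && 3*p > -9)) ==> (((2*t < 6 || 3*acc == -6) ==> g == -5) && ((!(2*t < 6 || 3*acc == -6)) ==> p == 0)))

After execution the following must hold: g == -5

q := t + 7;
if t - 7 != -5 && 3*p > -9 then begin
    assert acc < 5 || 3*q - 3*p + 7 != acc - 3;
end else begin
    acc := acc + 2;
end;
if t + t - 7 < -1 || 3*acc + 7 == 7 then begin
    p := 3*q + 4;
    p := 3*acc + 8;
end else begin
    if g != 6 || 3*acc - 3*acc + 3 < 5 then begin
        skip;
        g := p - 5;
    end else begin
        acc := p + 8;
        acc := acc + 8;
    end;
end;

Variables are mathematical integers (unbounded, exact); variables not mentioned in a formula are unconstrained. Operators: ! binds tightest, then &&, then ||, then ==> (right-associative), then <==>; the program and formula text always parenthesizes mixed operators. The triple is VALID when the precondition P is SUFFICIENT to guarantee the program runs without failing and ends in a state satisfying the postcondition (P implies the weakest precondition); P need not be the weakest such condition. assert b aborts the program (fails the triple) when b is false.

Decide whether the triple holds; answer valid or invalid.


Working backward. After the program, g == -5 must hold.
Then branch requires g == -5; else branch requires p == 0.
Before the if: ((2*t < 6 || 3*acc == 0) ==> g == -5) && ((!(2*t < 6 || 3*acc == 0)) ==> p == 0)
Then branch requires (acc < 5 || 3*q != acc + 3*p - 10) && ((2*t < 6 || 3*acc == 0) ==> g == -5) && ((!(2*t < 6 || 3*acc == 0)) ==> p == 0); else branch requires ((2*t < 6 || 3*acc == -6) ==> g == -5) && ((!(2*t < 6 || 3*acc == -6)) ==> p == 0).
Before the if: ((t != 2 && 3*p > -9) ==> ((acc < 5 || 3*q != acc + 3*p - 10) && ((2*t < 6 || 3*acc == 0) ==> g == -5) && ((!(2*t < 6 || 3*acc == 0)) ==> p == 0))) && ((!(t != 2 && 3*p > -9)) ==> (((2*t < 6 || 3*acc == -6) ==> g == -5) && ((!(2*t < 6 || 3*acc == -6)) ==> p == 0)))
Before q := t + 7: ((t != 2 && 3*p > -9) ==> ((acc < 5 || 3*t != acc + 3*p - 31) && ((2*t < 6 || 3*acc == 0) ==> g == -5) && ((!(2*t < 6 || 3*acc == 0)) ==> p == 0))) && ((!(t != 2 && 3*p > -9)) ==> (((2*t < 6 || 3*acc == -6) ==> g == -5) && ((!(2*t < 6 || 3*acc == -6)) ==> p == 0)))
The weakest precondition is ((t != 2 && 3*p > -9) ==> ((acc < 5 || 3*t != acc + 3*p - 31) && ((2*t < 6 || 3*acc == 0) ==> g == -5) && ((!(2*t < 6 || 3*acc == 0)) ==> p == 0))) && ((!(t != 2 && 3*p > -9)) ==> (((2*t < 6 || 3*acc == -6) ==> g == -5) && ((!(2*t < 6 || 3*acc == -6)) ==> p == 0))).
Check whether ((t != 2 && 3*p > -9) ==> ((acc < 2 || 3*t != acc + 3*p - 31) && ((2*t < 6 || 3*acc == 0) ==> g == -5) && ((!(2*t < 6 || 3*acc == 0)) ==> p == 0))) && ((!(t != 2 && 3*p > -9)) ==> (((2*t < 6 || 3*acc == -6) ==> g == -5) && ((!(2*t < 6 || 3*acc == -6)) ==> p == 0))) implies it.
Every state satisfying the precondition satisfies the weakest precondition: the implication holds.
Answer: valid


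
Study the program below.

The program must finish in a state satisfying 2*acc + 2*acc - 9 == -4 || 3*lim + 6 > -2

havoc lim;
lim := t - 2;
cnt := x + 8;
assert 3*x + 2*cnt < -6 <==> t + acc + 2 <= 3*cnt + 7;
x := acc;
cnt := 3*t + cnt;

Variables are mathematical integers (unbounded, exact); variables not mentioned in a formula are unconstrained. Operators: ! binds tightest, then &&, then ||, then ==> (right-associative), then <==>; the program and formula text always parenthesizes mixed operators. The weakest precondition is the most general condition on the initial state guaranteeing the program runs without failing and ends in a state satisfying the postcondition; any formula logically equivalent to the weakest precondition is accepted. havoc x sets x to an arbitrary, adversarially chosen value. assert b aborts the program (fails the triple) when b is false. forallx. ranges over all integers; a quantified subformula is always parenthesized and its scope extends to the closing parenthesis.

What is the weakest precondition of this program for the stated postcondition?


Working backward. After the program, the postcondition 2*acc + 2*acc - 9 == -4 || 3*lim + 6 > -2 must hold; in canonical form it is 4*acc == 5 || 3*lim > -8.
Before cnt := 3*t + cnt: 4*acc == 5 || 3*lim > -8
Before x := acc: 4*acc == 5 || 3*lim > -8
Before assert 3*x + 2*cnt < -6 <==> t + acc + 2 <= 3*cnt + 7: (2*cnt + 3*x < -6 <==> acc + t <= 3*cnt + 5) && (4*acc == 5 || 3*lim > -8)
Before cnt := x + 8: (5*x < -22 <==> acc + t <= 3*x + 29) && (4*acc == 5 || 3*lim > -8)
Before lim := t - 2: (5*x < -22 <==> acc + t <= 3*x + 29) && (4*acc == 5 || 3*t > -2)
Before havoc lim: (5*x < -22 <==> acc + t <= 3*x + 29) && (4*acc == 5 || 3*t > -2)
Answer: WP = (5*x < -22 <==> acc + t <= 3*x + 29) && (4*acc == 5 || 3*t > -2)


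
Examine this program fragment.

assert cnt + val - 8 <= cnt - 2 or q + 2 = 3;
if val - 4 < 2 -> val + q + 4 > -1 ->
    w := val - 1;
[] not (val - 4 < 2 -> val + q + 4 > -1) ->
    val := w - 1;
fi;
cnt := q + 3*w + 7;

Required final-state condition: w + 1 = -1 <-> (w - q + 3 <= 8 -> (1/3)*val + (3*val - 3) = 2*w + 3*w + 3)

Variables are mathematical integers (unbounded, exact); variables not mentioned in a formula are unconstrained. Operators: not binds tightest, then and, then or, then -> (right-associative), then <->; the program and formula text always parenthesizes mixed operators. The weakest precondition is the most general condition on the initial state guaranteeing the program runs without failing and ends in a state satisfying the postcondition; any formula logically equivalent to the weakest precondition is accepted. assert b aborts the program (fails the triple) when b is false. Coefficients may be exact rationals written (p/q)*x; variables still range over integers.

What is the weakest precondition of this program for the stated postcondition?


Working backward. After the program, the postcondition w + 1 = -1 <-> (w - q + 3 <= 8 -> (1/3)*val + (3*val - 3) = 2*w + 3*w + 3) must hold; in canonical form it is w = -2 <-> (w <= q + 5 -> (10/3)*val = 5*w + 6).
Before cnt := q + 3*w + 7: w = -2 <-> (w <= q + 5 -> (10/3)*val = 5*w + 6)
Then branch requires val = -1 <-> (val <= q + 6 -> (5/3)*val = -1); else branch requires w = -2 <-> (w <= q + 5 -> (5/3)*w = -28/3).
Before the if: ((val < 6 -> q + val > -5) -> (val = -1 <-> (val <= q + 6 -> (5/3)*val = -1))) and ((not (val < 6 -> q + val > -5)) -> (w = -2 <-> (w <= q + 5 -> (5/3)*w = -28/3)))
Before assert cnt + val - 8 <= cnt - 2 or q + 2 = 3: (val <= 6 or q = 1) and ((val < 6 -> q + val > -5) -> (val = -1 <-> (val <= q + 6 -> (5/3)*val = -1))) and ((not (val < 6 -> q + val > -5)) -> (w = -2 <-> (w <= q + 5 -> (5/3)*w = -28/3)))
Answer: WP = (val <= 6 or q = 1) and ((val < 6 -> q + val > -5) -> (val = -1 <-> (val <= q + 6 -> (5/3)*val = -1))) and ((not (val < 6 -> q + val > -5)) -> (w = -2 <-> (w <= q + 5 -> (5/3)*w = -28/3)))


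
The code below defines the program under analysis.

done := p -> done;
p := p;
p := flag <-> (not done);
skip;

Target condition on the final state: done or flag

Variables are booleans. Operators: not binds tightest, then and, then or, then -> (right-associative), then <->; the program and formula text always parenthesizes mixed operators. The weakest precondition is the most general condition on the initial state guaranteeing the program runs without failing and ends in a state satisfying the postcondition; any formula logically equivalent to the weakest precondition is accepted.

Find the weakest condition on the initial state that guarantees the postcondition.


Working backward. After the program, done or flag must hold.
Before skip: done or flag
Before p := flag <-> (not done): done or flag
Before p := p: done or flag
Before done := p -> done: (p -> done) or flag
Answer: WP = (p -> done) or flag


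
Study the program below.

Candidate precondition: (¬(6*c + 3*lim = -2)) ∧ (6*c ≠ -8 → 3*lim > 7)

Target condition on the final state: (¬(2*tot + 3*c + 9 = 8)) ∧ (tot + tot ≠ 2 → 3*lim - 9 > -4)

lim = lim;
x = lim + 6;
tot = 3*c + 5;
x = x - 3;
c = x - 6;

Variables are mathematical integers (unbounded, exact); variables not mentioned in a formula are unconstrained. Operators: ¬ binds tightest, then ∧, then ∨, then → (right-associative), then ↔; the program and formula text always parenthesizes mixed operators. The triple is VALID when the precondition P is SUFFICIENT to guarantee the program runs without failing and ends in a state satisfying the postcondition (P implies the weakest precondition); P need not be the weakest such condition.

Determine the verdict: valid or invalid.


Working backward. After the program, the postcondition (¬(2*tot + 3*c + 9 = 8)) ∧ (tot + tot ≠ 2 → 3*lim - 9 > -4) must hold; in canonical form it is (¬(3*c + 2*tot = -1)) ∧ (2*tot ≠ 2 → 3*lim > 5).
Before c := x - 6: (¬(2*tot + 3*x = 17)) ∧ (2*tot ≠ 2 → 3*lim > 5)
Before x := x - 3: (¬(2*tot + 3*x = 26)) ∧ (2*tot ≠ 2 → 3*lim > 5)
Before tot := 3*c + 5: (¬(6*c + 3*x = 16)) ∧ (6*c ≠ -8 → 3*lim > 5)
Before x := lim + 6: (¬(6*c + 3*lim = -2)) ∧ (6*c ≠ -8 → 3*lim > 5)
Before lim := lim: (¬(6*c + 3*lim = -2)) ∧ (6*c ≠ -8 → 3*lim > 5)
The weakest precondition is (¬(6*c + 3*lim = -2)) ∧ (6*c ≠ -8 → 3*lim > 5).
Check whether (¬(6*c + 3*lim = -2)) ∧ (6*c ≠ -8 → 3*lim > 7) implies it.
Every state satisfying the precondition satisfies the weakest precondition: the implication holds.
Answer: valid


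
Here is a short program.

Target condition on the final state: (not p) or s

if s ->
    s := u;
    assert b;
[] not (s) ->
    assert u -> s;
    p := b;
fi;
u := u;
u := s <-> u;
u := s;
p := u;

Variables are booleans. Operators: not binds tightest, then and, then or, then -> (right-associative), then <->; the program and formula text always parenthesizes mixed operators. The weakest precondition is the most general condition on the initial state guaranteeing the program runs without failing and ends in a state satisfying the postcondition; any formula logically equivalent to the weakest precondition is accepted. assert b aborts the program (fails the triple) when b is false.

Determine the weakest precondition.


Working backward. After the program, (not p) or s must hold.
Before p := u: (not u) or s
Before u := s: true
Before u := s <-> u: true
Before u := u: true
Then branch requires b; else branch requires u -> s.
Before the if: (s -> b) and ((not s) -> (u -> s))
Answer: WP = (s -> b) and ((not s) -> (u -> s))


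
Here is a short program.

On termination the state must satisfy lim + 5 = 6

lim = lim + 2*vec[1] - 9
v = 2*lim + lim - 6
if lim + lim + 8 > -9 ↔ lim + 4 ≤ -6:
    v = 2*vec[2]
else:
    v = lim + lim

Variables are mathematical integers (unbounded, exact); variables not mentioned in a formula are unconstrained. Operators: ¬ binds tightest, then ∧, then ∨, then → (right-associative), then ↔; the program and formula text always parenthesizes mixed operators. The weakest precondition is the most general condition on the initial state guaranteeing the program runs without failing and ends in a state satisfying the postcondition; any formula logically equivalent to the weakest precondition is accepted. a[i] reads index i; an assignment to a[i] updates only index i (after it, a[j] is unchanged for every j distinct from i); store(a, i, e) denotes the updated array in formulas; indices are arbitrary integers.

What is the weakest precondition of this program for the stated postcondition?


Working backward. After the program, the postcondition lim + 5 = 6 must hold; in canonical form it is lim = 1.
Then branch requires lim = 1; else branch requires lim = 1.
Before the if: ((2*lim > -17 ↔ lim ≤ -10) → lim = 1) ∧ ((¬(2*lim > -17 ↔ lim ≤ -10)) → lim = 1)
Before v := 2*lim + lim - 6: ((2*lim > -17 ↔ lim ≤ -10) → lim = 1) ∧ ((¬(2*lim > -17 ↔ lim ≤ -10)) → lim = 1)
Before lim := lim + 2*vec[1] - 9: ((4*vec[1] + 2*lim > 1 ↔ 2*vec[1] + lim ≤ -1) → 2*vec[1] + lim = 10) ∧ ((¬(4*vec[1] + 2*lim > 1 ↔ 2*vec[1] + lim ≤ -1)) → 2*vec[1] + lim = 10)
Answer: WP = ((4*vec[1] + 2*lim > 1 ↔ 2*vec[1] + lim ≤ -1) → 2*vec[1] + lim = 10) ∧ ((¬(4*vec[1] + 2*lim > 1 ↔ 2*vec[1] + lim ≤ -1)) → 2*vec[1] + lim = 10)


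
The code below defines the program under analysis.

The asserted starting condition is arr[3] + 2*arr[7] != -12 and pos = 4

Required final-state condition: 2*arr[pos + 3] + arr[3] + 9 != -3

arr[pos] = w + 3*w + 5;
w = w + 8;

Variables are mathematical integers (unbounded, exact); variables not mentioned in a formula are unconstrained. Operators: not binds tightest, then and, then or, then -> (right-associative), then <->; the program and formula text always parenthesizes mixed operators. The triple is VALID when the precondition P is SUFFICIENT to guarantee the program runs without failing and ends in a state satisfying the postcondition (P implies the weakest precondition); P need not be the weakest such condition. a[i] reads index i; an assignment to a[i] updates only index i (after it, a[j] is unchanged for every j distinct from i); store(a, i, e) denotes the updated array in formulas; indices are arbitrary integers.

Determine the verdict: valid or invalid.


Working backward. After the program, the postcondition 2*arr[pos + 3] + arr[3] + 9 != -3 must hold; in canonical form it is 2*arr[pos + 3] + arr[3] != -12.
Before w := w + 8: 2*arr[pos + 3] + arr[3] != -12
Before arr[pos] := w + 3*w + 5: 2*store(arr, pos, 4*w + 5)[pos + 3] + store(arr, pos, 4*w + 5)[3] != -12
The weakest precondition is 2*store(arr, pos, 4*w + 5)[pos + 3] + store(arr, pos, 4*w + 5)[3] != -12.
Check whether arr[3] + 2*arr[7] != -12 and pos = 4 implies it.
Every state satisfying the precondition satisfies the weakest precondition: the implication holds.
Answer: valid


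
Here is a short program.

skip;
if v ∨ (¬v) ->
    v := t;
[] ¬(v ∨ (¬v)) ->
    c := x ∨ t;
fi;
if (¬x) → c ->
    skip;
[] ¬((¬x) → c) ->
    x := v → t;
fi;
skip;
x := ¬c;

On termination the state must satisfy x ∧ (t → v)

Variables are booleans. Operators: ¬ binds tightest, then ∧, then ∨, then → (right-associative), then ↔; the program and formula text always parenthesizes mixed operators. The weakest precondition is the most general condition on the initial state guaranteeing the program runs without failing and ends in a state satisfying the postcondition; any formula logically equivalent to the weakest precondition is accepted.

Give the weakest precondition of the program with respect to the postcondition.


Working backward. After the program, x ∧ (t → v) must hold.
Before x := ¬c: (¬c) ∧ (t → v)
Before skip: (¬c) ∧ (t → v)
Then branch requires (¬c) ∧ (t → v); else branch requires (¬c) ∧ (t → v).
Before the if: (((¬x) → c) → ((¬c) ∧ (t → v))) ∧ ((¬((¬x) → c)) → ((¬c) ∧ (t → v)))
Then branch requires (((¬x) → c) → (¬c)) ∧ ((¬((¬x) → c)) → (¬c)); else branch requires (((¬x) → (x ∨ t)) → ((¬(x ∨ t)) ∧ (t → v))) ∧ ((¬((¬x) → (x ∨ t))) → ((¬(x ∨ t)) ∧ (t → v))).
Before the if: (((¬x) → c) → (¬c)) ∧ ((¬((¬x) → c)) → (¬c))
Before skip: (((¬x) → c) → (¬c)) ∧ ((¬((¬x) → c)) → (¬c))
Answer: WP = (((¬x) → c) → (¬c)) ∧ ((¬((¬x) → c)) → (¬c))


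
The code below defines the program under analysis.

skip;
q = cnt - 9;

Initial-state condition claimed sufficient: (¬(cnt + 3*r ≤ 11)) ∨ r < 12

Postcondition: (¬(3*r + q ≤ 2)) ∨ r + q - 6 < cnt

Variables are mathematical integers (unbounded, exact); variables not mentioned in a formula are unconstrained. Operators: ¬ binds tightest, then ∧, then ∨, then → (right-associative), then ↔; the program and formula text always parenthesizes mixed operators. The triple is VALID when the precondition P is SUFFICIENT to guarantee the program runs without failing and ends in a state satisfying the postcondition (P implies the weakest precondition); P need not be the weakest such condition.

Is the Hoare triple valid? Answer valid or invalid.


Working backward. After the program, the postcondition (¬(3*r + q ≤ 2)) ∨ r + q - 6 < cnt must hold; in canonical form it is (¬(q + 3*r ≤ 2)) ∨ q + r < cnt + 6.
Before q := cnt - 9: (¬(cnt + 3*r ≤ 11)) ∨ r < 15
Before skip: (¬(cnt + 3*r ≤ 11)) ∨ r < 15
The weakest precondition is (¬(cnt + 3*r ≤ 11)) ∨ r < 15.
Check whether (¬(cnt + 3*r ≤ 11)) ∨ r < 12 implies it.
Every state satisfying the precondition satisfies the weakest precondition: the implication holds.
Answer: valid


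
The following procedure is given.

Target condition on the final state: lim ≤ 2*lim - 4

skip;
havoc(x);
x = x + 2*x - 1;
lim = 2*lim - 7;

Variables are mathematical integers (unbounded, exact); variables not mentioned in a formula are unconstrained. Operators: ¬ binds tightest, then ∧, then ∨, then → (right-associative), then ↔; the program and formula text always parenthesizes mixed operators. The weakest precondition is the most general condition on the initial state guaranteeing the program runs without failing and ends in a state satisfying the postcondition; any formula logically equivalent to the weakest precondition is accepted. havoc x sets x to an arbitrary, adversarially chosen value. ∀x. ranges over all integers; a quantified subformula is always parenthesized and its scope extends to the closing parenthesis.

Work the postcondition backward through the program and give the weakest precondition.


Working backward. After the program, the postcondition lim ≤ 2*lim - 4 must hold; in canonical form it is lim ≥ 4.
Before lim := 2*lim - 7: 2*lim ≥ 11
Before x := x + 2*x - 1: 2*lim ≥ 11
Before havoc x: 2*lim ≥ 11
Before skip: 2*lim ≥ 11
Answer: WP = 2*lim ≥ 11


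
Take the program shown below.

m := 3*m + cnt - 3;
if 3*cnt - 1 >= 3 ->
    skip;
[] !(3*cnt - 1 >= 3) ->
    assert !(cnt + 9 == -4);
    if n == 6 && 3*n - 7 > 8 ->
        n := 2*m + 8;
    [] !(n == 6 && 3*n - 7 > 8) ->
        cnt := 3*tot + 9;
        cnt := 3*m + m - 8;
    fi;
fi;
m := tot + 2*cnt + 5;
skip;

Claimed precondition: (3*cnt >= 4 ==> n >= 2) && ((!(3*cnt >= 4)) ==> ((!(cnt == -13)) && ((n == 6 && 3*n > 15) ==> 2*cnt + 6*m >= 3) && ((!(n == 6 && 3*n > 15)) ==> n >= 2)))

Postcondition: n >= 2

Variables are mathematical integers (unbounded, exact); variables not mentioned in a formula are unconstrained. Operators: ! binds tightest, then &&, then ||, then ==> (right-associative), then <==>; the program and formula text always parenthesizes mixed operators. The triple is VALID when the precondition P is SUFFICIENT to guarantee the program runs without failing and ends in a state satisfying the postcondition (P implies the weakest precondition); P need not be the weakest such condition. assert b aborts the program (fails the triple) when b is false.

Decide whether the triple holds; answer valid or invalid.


Working backward. After the program, n >= 2 must hold.
Before skip: n >= 2
Before m := tot + 2*cnt + 5: n >= 2
Then branch requires n >= 2; else branch requires (!(cnt == -13)) && ((n == 6 && 3*n > 15) ==> 2*m >= -6) && ((!(n == 6 && 3*n > 15)) ==> n >= 2).
Before the if: (3*cnt >= 4 ==> n >= 2) && ((!(3*cnt >= 4)) ==> ((!(cnt == -13)) && ((n == 6 && 3*n > 15) ==> 2*m >= -6) && ((!(n == 6 && 3*n > 15)) ==> n >= 2)))
Before m := 3*m + cnt - 3: (3*cnt >= 4 ==> n >= 2) && ((!(3*cnt >= 4)) ==> ((!(cnt == -13)) && ((n == 6 && 3*n > 15) ==> 2*cnt + 6*m >= 0) && ((!(n == 6 && 3*n > 15)) ==> n >= 2)))
The weakest precondition is (3*cnt >= 4 ==> n >= 2) && ((!(3*cnt >= 4)) ==> ((!(cnt == -13)) && ((n == 6 && 3*n > 15) ==> 2*cnt + 6*m >= 0) && ((!(n == 6 && 3*n > 15)) ==> n >= 2))).
Check whether (3*cnt >= 4 ==> n >= 2) && ((!(3*cnt >= 4)) ==> ((!(cnt == -13)) && ((n == 6 && 3*n > 15) ==> 2*cnt + 6*m >= 3) && ((!(n == 6 && 3*n > 15)) ==> n >= 2))) implies it.
Every state satisfying the precondition satisfies the weakest precondition: the implication holds.
Answer: valid


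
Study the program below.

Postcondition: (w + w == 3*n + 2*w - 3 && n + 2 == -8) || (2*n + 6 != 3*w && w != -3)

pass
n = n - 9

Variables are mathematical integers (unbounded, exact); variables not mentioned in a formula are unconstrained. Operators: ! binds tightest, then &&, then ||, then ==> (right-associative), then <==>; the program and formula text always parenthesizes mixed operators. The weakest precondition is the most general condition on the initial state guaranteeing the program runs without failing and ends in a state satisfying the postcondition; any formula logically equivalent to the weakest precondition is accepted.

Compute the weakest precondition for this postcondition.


Working backward. After the program, the postcondition (w + w == 3*n + 2*w - 3 && n + 2 == -8) || (2*n + 6 != 3*w && w != -3) must hold; in canonical form it is (3*n == 3 && n == -10) || (2*n != 3*w - 6 && w != -3).
Before n := n - 9: (3*n == 30 && n == -1) || (2*n != 3*w + 12 && w != -3)
Before skip: (3*n == 30 && n == -1) || (2*n != 3*w + 12 && w != -3)
Answer: WP = (3*n == 30 && n == -1) || (2*n != 3*w + 12 && w != -3)


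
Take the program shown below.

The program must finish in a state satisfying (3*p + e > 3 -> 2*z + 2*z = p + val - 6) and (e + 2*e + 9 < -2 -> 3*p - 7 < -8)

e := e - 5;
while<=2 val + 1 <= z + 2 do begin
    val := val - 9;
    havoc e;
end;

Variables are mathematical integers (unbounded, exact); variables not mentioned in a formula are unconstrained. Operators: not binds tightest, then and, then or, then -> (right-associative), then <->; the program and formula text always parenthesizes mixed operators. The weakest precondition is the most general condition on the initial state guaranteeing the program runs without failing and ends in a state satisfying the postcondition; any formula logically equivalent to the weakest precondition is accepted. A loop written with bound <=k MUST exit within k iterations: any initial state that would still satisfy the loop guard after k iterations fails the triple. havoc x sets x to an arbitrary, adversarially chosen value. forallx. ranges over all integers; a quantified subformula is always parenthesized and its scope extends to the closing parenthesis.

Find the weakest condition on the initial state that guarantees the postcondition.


Working backward. After the program, the postcondition (3*p + e > 3 -> 2*z + 2*z = p + val - 6) and (e + 2*e + 9 < -2 -> 3*p - 7 < -8) must hold; in canonical form it is (e + 3*p > 3 -> 4*z = p + val - 6) and (3*e < -11 -> 3*p < -1).
Before the loop (bound <=2), unroll the exhaustion recursion (WP_0 = exit-now case; WP_j = one more guarded iteration, up to j = 2):
  WP_0: (not (val <= z + 1)) and (e + 3*p > 3 -> 4*z = p + val - 6) and (3*e < -11 -> 3*p < -1)
  WP_1: (val <= z + 1 -> (forall e_1. ((not (val <= z + 10)) and (e_1 + 3*p > 3 -> 4*z = p + val - 15) and (3*e_1 < -11 -> 3*p < -1)))) and ((not (val <= z + 1)) -> ((e + 3*p > 3 -> 4*z = p + val - 6) and (3*e < -11 -> 3*p < -1)))
  WP_2: (val <= z + 1 -> (forall e_2. ((val <= z + 10 -> (forall e_1. ((not (val <= z + 19)) and (e_1 + 3*p > 3 -> 4*z = p + val - 24) and (3*e_1 < -11 -> 3*p < -1)))) and ((not (val <= z + 10)) -> ((e_2 + 3*p > 3 -> 4*z = p + val - 15) and (3*e_2 < -11 -> 3*p < -1)))))) and ((not (val <= z + 1)) -> ((e + 3*p > 3 -> 4*z = p + val - 6) and (3*e < -11 -> 3*p < -1)))
So before the loop: (val <= z + 1 -> (forall e_2. ((val <= z + 10 -> (forall e_1. ((not (val <= z + 19)) and (e_1 + 3*p > 3 -> 4*z = p + val - 24) and (3*e_1 < -11 -> 3*p < -1)))) and ((not (val <= z + 10)) -> ((e_2 + 3*p > 3 -> 4*z = p + val - 15) and (3*e_2 < -11 -> 3*p < -1)))))) and ((not (val <= z + 1)) -> ((e + 3*p > 3 -> 4*z = p + val - 6) and (3*e < -11 -> 3*p < -1)))
Before e := e - 5: (val <= z + 1 -> (forall e_2. ((val <= z + 10 -> (forall e_1. ((not (val <= z + 19)) and (e_1 + 3*p > 3 -> 4*z = p + val - 24) and (3*e_1 < -11 -> 3*p < -1)))) and ((not (val <= z + 10)) -> ((e_2 + 3*p > 3 -> 4*z = p + val - 15) and (3*e_2 < -11 -> 3*p < -1)))))) and ((not (val <= z + 1)) -> ((e + 3*p > 8 -> 4*z = p + val - 6) and (3*e < 4 -> 3*p < -1)))
Answer: WP = (val <= z + 1 -> (forall e_2. ((val <= z + 10 -> (forall e_1. ((not (val <= z + 19)) and (e_1 + 3*p > 3 -> 4*z = p + val - 24) and (3*e_1 < -11 -> 3*p < -1)))) and ((not (val <= z + 10)) -> ((e_2 + 3*p > 3 -> 4*z = p + val - 15) and (3*e_2 < -11 -> 3*p < -1)))))) and ((not (val <= z + 1)) -> ((e + 3*p > 8 -> 4*z = p + val - 6) and (3*e < 4 -> 3*p < -1)))


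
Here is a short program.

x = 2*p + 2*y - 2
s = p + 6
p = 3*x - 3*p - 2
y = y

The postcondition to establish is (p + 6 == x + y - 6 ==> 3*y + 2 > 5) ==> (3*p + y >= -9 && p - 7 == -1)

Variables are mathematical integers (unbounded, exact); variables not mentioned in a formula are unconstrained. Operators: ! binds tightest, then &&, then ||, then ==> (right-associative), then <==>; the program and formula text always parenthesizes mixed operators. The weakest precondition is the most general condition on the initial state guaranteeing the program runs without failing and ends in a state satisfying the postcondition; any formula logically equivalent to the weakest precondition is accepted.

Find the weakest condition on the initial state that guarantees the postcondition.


Working backward. After the program, the postcondition (p + 6 == x + y - 6 ==> 3*y + 2 > 5) ==> (3*p + y >= -9 && p - 7 == -1) must hold; in canonical form it is (p == x + y - 12 ==> 3*y > 3) ==> (3*p + y >= -9 && p == 6).
Before y := y: (p == x + y - 12 ==> 3*y > 3) ==> (3*p + y >= -9 && p == 6)
Before p := 3*x - 3*p - 2: (2*x == 3*p + y - 10 ==> 3*y > 3) ==> (9*x + y >= 9*p - 3 && 3*x == 3*p + 8)
Before s := p + 6: (2*x == 3*p + y - 10 ==> 3*y > 3) ==> (9*x + y >= 9*p - 3 && 3*x == 3*p + 8)
Before x := 2*p + 2*y - 2: (p + 3*y == -6 ==> 3*y > 3) ==> (9*p + 19*y >= 15 && 3*p + 6*y == 14)
Answer: WP = (p + 3*y == -6 ==> 3*y > 3) ==> (9*p + 19*y >= 15 && 3*p + 6*y == 14)


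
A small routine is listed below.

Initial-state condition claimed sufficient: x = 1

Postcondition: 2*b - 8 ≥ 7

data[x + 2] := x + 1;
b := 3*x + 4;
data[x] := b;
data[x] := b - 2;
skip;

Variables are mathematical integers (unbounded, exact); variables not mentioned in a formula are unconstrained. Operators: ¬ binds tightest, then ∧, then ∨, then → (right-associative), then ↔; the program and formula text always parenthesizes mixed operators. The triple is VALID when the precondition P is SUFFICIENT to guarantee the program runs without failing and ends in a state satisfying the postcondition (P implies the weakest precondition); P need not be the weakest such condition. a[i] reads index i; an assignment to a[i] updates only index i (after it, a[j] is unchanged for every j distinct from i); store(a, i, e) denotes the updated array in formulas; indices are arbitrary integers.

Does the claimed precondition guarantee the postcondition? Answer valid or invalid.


Working backward. After the program, the postcondition 2*b - 8 ≥ 7 must hold; in canonical form it is 2*b ≥ 15.
Before skip: 2*b ≥ 15
Before data[x] := b - 2: 2*b ≥ 15
Before data[x] := b: 2*b ≥ 15
Before b := 3*x + 4: 6*x ≥ 7
Before data[x + 2] := x + 1: 6*x ≥ 7
The weakest precondition is 6*x ≥ 7.
Check whether x = 1 implies it.
Countermodel: at the initial state x = 1, the precondition holds but the weakest precondition fails.
Answer: invalid


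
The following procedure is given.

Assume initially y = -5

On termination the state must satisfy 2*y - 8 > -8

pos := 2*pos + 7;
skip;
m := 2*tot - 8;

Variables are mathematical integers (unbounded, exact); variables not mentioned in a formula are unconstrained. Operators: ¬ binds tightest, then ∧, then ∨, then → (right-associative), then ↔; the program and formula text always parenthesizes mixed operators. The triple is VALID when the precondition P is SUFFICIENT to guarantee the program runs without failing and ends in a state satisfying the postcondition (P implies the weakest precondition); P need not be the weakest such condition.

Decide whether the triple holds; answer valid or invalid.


Working backward. After the program, the postcondition 2*y - 8 > -8 must hold; in canonical form it is 2*y > 0.
Before m := 2*tot - 8: 2*y > 0
Before skip: 2*y > 0
Before pos := 2*pos + 7: 2*y > 0
The weakest precondition is 2*y > 0.
Check whether y = -5 implies it.
Countermodel: at the initial state y = -5, the precondition holds but the weakest precondition fails.
Answer: invalid


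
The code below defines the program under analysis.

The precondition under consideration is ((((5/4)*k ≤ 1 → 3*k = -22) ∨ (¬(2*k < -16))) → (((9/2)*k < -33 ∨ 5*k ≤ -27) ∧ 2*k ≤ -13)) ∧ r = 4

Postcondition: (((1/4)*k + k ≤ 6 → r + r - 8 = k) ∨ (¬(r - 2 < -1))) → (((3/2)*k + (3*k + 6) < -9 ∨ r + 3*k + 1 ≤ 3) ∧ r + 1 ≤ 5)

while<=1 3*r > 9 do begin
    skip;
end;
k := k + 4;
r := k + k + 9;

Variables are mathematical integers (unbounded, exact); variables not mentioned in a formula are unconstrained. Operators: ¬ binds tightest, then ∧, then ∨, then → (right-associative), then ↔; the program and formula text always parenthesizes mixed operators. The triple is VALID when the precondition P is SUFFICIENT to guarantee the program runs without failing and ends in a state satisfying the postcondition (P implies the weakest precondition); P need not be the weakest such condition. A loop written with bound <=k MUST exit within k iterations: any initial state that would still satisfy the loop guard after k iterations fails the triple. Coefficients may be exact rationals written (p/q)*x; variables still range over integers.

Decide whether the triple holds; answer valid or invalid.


Working backward. After the program, the postcondition (((1/4)*k + k ≤ 6 → r + r - 8 = k) ∨ (¬(r - 2 < -1))) → (((3/2)*k + (3*k + 6) < -9 ∨ r + 3*k + 1 ≤ 3) ∧ r + 1 ≤ 5) must hold; in canonical form it is (((5/4)*k ≤ 6 → 2*r = k + 8) ∨ (¬(r < 1))) → (((9/2)*k < -15 ∨ 3*k + r ≤ 2) ∧ r ≤ 4).
Before r := k + k + 9: (((5/4)*k ≤ 6 → 3*k = -10) ∨ (¬(2*k < -8))) → (((9/2)*k < -15 ∨ 5*k ≤ -7) ∧ 2*k ≤ -5)
Before k := k + 4: (((5/4)*k ≤ 1 → 3*k = -22) ∨ (¬(2*k < -16))) → (((9/2)*k < -33 ∨ 5*k ≤ -27) ∧ 2*k ≤ -13)
Before the loop (bound <=1), unroll the exhaustion recursion (WP_0 = exit-now case; WP_j = one more guarded iteration, up to j = 1):
  WP_0: (¬(3*r > 9)) ∧ ((((5/4)*k ≤ 1 → 3*k = -22) ∨ (¬(2*k < -16))) → (((9/2)*k < -33 ∨ 5*k ≤ -27) ∧ 2*k ≤ -13))
  WP_1: (3*r > 9 → ((¬(3*r > 9)) ∧ ((((5/4)*k ≤ 1 → 3*k = -22) ∨ (¬(2*k < -16))) → (((9/2)*k < -33 ∨ 5*k ≤ -27) ∧ 2*k ≤ -13)))) ∧ ((¬(3*r > 9)) → ((((5/4)*k ≤ 1 → 3*k = -22) ∨ (¬(2*k < -16))) → (((9/2)*k < -33 ∨ 5*k ≤ -27) ∧ 2*k ≤ -13)))
So before the loop: (3*r > 9 → ((¬(3*r > 9)) ∧ ((((5/4)*k ≤ 1 → 3*k = -22) ∨ (¬(2*k < -16))) → (((9/2)*k < -33 ∨ 5*k ≤ -27) ∧ 2*k ≤ -13)))) ∧ ((¬(3*r > 9)) → ((((5/4)*k ≤ 1 → 3*k = -22) ∨ (¬(2*k < -16))) → (((9/2)*k < -33 ∨ 5*k ≤ -27) ∧ 2*k ≤ -13)))
The weakest precondition is (3*r > 9 → ((¬(3*r > 9)) ∧ ((((5/4)*k ≤ 1 → 3*k = -22) ∨ (¬(2*k < -16))) → (((9/2)*k < -33 ∨ 5*k ≤ -27) ∧ 2*k ≤ -13)))) ∧ ((¬(3*r > 9)) → ((((5/4)*k ≤ 1 → 3*k = -22) ∨ (¬(2*k < -16))) → (((9/2)*k < -33 ∨ 5*k ≤ -27) ∧ 2*k ≤ -13))).
Check whether ((((5/4)*k ≤ 1 → 3*k = -22) ∨ (¬(2*k < -16))) → (((9/2)*k < -33 ∨ 5*k ≤ -27) ∧ 2*k ≤ -13)) ∧ r = 4 implies it.
Countermodel: at the initial state k = -7, r = 4, the precondition holds but the weakest precondition fails.
Answer: invalid


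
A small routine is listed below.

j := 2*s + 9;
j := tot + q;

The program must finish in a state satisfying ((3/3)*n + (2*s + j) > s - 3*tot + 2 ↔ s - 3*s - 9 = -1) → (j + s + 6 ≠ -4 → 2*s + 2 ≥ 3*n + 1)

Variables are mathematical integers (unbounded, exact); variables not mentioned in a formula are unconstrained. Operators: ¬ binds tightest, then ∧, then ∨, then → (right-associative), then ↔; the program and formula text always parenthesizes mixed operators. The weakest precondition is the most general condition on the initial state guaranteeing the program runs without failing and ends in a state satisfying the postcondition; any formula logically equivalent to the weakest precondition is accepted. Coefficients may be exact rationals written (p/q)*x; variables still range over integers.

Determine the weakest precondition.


Working backward. After the program, the postcondition ((3/3)*n + (2*s + j) > s - 3*tot + 2 ↔ s - 3*s - 9 = -1) → (j + s + 6 ≠ -4 → 2*s + 2 ≥ 3*n + 1) must hold; in canonical form it is (j + n + s + 3*tot > 2 ↔ 2*s = -8) → (j + s ≠ -10 → 2*s ≥ 3*n - 1).
Before j := tot + q: (n + q + s + 4*tot > 2 ↔ 2*s = -8) → (q + s + tot ≠ -10 → 2*s ≥ 3*n - 1)
Before j := 2*s + 9: (n + q + s + 4*tot > 2 ↔ 2*s = -8) → (q + s + tot ≠ -10 → 2*s ≥ 3*n - 1)
Answer: WP = (n + q + s + 4*tot > 2 ↔ 2*s = -8) → (q + s + tot ≠ -10 → 2*s ≥ 3*n - 1)


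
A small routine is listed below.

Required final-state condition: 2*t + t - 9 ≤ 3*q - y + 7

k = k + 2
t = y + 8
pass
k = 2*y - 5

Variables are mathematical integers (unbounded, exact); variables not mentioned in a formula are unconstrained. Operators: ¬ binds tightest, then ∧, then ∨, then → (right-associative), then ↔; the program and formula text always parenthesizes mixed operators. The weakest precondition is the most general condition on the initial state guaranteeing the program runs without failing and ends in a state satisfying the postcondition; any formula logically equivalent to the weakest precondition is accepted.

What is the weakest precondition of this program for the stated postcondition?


Working backward. After the program, the postcondition 2*t + t - 9 ≤ 3*q - y + 7 must hold; in canonical form it is 3*t + y ≤ 3*q + 16.
Before k := 2*y - 5: 3*t + y ≤ 3*q + 16
Before skip: 3*t + y ≤ 3*q + 16
Before t := y + 8: 4*y ≤ 3*q - 8
Before k := k + 2: 4*y ≤ 3*q - 8
Answer: WP = 4*y ≤ 3*q - 8


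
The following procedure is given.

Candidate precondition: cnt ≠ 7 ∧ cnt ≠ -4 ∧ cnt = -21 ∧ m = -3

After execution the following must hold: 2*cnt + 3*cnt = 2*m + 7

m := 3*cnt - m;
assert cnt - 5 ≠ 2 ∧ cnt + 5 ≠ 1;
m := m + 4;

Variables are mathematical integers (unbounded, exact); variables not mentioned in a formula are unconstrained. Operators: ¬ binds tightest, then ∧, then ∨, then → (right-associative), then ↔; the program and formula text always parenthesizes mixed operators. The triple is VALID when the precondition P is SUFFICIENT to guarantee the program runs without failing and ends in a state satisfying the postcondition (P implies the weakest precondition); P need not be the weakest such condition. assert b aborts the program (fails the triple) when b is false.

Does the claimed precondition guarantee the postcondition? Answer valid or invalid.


Working backward. After the program, the postcondition 2*cnt + 3*cnt = 2*m + 7 must hold; in canonical form it is 5*cnt = 2*m + 7.
Before m := m + 4: 5*cnt = 2*m + 15
Before assert cnt - 5 ≠ 2 ∧ cnt + 5 ≠ 1: cnt ≠ 7 ∧ cnt ≠ -4 ∧ 5*cnt = 2*m + 15
Before m := 3*cnt - m: cnt ≠ 7 ∧ cnt ≠ -4 ∧ 2*m = cnt + 15
The weakest precondition is cnt ≠ 7 ∧ cnt ≠ -4 ∧ 2*m = cnt + 15.
Check whether cnt ≠ 7 ∧ cnt ≠ -4 ∧ cnt = -21 ∧ m = -3 implies it.
Every state satisfying the precondition satisfies the weakest precondition: the implication holds.
Answer: valid


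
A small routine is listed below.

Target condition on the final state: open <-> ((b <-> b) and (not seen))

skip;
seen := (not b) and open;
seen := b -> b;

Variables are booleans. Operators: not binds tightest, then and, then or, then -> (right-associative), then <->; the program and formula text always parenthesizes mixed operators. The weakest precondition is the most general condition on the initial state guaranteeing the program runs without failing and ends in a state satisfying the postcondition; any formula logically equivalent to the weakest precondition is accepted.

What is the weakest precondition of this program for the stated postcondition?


Working backward. After the program, the postcondition open <-> ((b <-> b) and (not seen)) must hold; in canonical form it is open <-> (not seen).
Before seen := b -> b: not open
Before seen := (not b) and open: not open
Before skip: not open
Answer: WP = not open


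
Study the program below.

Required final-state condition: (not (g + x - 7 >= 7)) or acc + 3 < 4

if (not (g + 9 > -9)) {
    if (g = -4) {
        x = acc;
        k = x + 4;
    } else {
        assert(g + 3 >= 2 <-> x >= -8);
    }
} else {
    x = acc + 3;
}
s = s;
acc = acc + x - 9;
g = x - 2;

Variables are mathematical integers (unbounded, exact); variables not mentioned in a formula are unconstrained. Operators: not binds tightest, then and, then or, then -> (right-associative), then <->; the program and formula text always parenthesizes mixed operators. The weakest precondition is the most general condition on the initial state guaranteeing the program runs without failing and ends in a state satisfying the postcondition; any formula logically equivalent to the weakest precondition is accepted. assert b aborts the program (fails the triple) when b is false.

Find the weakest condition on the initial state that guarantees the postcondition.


Working backward. After the program, the postcondition (not (g + x - 7 >= 7)) or acc + 3 < 4 must hold; in canonical form it is (not (g + x >= 14)) or acc < 1.
Before g := x - 2: (not (2*x >= 16)) or acc < 1
Before acc := acc + x - 9: (not (2*x >= 16)) or acc + x < 10
Before s := s: (not (2*x >= 16)) or acc + x < 10
Then branch requires (g = -4 -> ((not (2*acc >= 16)) or 2*acc < 10)) and ((not (g = -4)) -> ((g >= -1 <-> x >= -8) and ((not (2*x >= 16)) or acc + x < 10))); else branch requires (not (2*acc >= 10)) or 2*acc < 7.
Before the if: ((not (g > -18)) -> ((g = -4 -> ((not (2*acc >= 16)) or 2*acc < 10)) and ((not (g = -4)) -> ((g >= -1 <-> x >= -8) and ((not (2*x >= 16)) or acc + x < 10))))) and (g > -18 -> ((not (2*acc >= 10)) or 2*acc < 7))
Answer: WP = ((not (g > -18)) -> ((g = -4 -> ((not (2*acc >= 16)) or 2*acc < 10)) and ((not (g = -4)) -> ((g >= -1 <-> x >= -8) and ((not (2*x >= 16)) or acc + x < 10))))) and (g > -18 -> ((not (2*acc >= 10)) or 2*acc < 7))
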